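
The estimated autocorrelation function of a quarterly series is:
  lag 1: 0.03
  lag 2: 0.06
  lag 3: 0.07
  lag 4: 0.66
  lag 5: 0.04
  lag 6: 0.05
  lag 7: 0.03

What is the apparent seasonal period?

The largest autocorrelation is r_4 = 0.66; the remaining lags stay at or below 0.07.
The dominant spike at lag 4 indicates a seasonal period of 4.

4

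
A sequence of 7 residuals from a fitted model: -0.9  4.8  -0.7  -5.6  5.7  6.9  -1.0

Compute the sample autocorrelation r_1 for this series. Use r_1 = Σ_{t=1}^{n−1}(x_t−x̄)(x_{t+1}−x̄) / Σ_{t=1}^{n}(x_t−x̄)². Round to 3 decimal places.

-0.157

Mean x̄ = (-0.9 + 4.8 − 0.7 − 5.6 + 5.7 + 6.9 − 1.0)/7 = 1.3143
Deviations from mean: -2.2143, 3.4857, -2.0143, -6.9143, 4.3857, 5.5857, -2.3143
Numerator Σ_{t=1}^{6}(x_t−x̄)(x_{t+1}−x̄) = -19.5659
Denominator Σ(x_t−x̄)² = 124.7086
r_1 = -19.5659 / 124.7086 = -0.157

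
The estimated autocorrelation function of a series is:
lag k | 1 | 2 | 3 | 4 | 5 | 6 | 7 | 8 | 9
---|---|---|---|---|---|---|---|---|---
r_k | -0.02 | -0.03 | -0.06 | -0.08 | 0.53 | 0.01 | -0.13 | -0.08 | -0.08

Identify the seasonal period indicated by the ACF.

The largest autocorrelation is r_5 = 0.53; the remaining lags stay at or below 0.01.
The dominant spike at lag 5 indicates a seasonal period of 5.

5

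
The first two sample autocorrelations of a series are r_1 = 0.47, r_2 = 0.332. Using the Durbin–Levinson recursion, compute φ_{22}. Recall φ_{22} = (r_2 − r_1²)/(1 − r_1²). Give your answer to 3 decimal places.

φ_{22} = (r_2 − r_1²) / (1 − r_1²)
r_1² = (0.47)² = 0.2209
Numerator = 0.332 − 0.2209 = 0.1111; denominator = 1 − 0.2209 = 0.7791
φ_{22} = 0.1111 / 0.7791 = 0.143

0.143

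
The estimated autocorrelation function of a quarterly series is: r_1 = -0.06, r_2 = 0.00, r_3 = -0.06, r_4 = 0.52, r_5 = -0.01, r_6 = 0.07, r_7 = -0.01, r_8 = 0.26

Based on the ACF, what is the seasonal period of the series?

4

The largest autocorrelation is r_4 = 0.52, with a weaker echo at lag 8 (0.26); the remaining lags stay at or below 0.07.
The dominant spike at lag 4 indicates a seasonal period of 4.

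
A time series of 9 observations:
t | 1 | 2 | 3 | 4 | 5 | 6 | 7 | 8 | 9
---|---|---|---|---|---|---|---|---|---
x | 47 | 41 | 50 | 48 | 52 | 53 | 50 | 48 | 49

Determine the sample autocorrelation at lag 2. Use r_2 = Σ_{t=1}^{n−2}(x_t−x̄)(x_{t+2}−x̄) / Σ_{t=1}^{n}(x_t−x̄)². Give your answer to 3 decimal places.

0.067

Mean x̄ = (47 + 41 + 50 + 48 + 52 + 53 + 50 + 48 + 49)/9 = 48.6667
Σ(x_t−x̄)(x_{t+2}−x̄) = (-2.2222) + (5.1111) + (4.4444) + (-2.8889) + (4.4444) + (-2.8889) + (0.4444) = 6.4444
Denominator Σ(x_t−x̄)² = 96.0000
r_2 = 6.4444 / 96.0000 = 0.067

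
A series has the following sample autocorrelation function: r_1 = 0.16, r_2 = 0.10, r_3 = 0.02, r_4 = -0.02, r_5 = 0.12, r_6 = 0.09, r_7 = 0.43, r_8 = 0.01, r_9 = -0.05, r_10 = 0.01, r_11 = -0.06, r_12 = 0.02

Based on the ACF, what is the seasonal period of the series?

7

The largest autocorrelation is r_7 = 0.43; the remaining lags stay at or below 0.16.
The dominant spike at lag 7 indicates a seasonal period of 7.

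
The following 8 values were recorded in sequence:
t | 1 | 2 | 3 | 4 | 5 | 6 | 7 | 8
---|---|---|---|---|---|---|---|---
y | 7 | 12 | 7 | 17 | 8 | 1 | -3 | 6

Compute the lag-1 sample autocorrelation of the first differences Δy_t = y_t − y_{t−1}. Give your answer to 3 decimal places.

First differences Δy: 5, -5, 10, -9, -7, -4, 9
Mean of differences = -0.1429
Numerator Σ(Δy_t−Δȳ)(Δy_{t+1}−Δȳ) = -112.1633
Denominator Σ(Δy_t−Δȳ)² = 376.8571
r_1(Δy) = -112.1633 / 376.8571 = -0.298

-0.298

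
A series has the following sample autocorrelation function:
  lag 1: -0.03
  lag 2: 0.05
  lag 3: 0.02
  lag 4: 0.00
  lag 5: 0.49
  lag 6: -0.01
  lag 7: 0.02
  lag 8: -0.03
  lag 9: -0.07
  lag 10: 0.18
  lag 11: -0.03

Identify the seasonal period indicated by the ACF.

5

The largest autocorrelation is r_5 = 0.49, with a weaker echo at lag 10 (0.18); the remaining lags stay at or below 0.05.
The dominant spike at lag 5 indicates a seasonal period of 5.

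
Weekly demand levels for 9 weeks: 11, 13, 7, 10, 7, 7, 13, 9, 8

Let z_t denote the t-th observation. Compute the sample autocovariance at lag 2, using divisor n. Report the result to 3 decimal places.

-1.106

Mean z̄ = (11 + 13 + 7 + 10 + 7 + 7 + 13 + 9 + 8)/9 = 9.4444
Σ_{t=1}^{7}(z_t−z̄)(z_{t+2}−z̄) = -9.9506
γ_2 = -9.9506 / 9 = -1.106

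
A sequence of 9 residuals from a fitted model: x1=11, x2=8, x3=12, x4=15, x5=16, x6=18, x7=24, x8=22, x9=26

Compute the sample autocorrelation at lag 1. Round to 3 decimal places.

0.649

Mean x̄ = (11 + 8 + 12 + 15 + 16 + 18 + 24 + 22 + 26)/9 = 16.8889
Numerator Σ_{t=1}^{8}(x_t−x̄)(x_{t+1}−x̄) = 196.5432
Denominator Σ(x_t−x̄)² = 302.8889
r_1 = 196.5432 / 302.8889 = 0.649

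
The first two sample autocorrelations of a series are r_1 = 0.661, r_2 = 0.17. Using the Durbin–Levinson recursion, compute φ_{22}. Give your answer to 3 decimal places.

φ_{22} = (r_2 − r_1²) / (1 − r_1²)
r_1² = (0.661)² = 0.436921
Numerator = 0.17 − 0.4369 = -0.2669; denominator = 1 − 0.4369 = 0.5631
φ_{22} = -0.2669 / 0.5631 = -0.474

-0.474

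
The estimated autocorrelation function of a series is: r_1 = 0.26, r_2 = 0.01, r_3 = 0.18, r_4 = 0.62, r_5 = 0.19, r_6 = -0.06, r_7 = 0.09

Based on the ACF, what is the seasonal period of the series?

4

The largest autocorrelation is r_4 = 0.62; the remaining lags stay at or below 0.26. The elevated value at lag 1 (0.26), dropping to 0.01 at lag 2, reflects decaying short-term dependence rather than seasonality.
The dominant spike at lag 4 indicates a seasonal period of 4.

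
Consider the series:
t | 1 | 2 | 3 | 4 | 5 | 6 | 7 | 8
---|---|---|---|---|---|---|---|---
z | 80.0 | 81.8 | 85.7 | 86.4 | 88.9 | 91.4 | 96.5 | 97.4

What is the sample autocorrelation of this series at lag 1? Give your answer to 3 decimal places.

Mean z̄ = (80.0 + 81.8 + 85.7 + 86.4 + 88.9 + 91.4 + 96.5 + 97.4)/8 = 88.5125
Deviations from mean: -8.5125, -6.7125, -2.8125, -2.1125, 0.3875, 2.8875, 7.9875, 8.8875
Σ(z_t−z̄)(z_{t+1}−z̄) = (57.1402) + (18.8789) + (5.9414) + (-0.8186) + (1.1189) + (23.0639) + (70.9889) = 176.3136
Denominator Σ(z_t−z̄)² = 281.1688
r_1 = 176.3136 / 281.1688 = 0.627

0.627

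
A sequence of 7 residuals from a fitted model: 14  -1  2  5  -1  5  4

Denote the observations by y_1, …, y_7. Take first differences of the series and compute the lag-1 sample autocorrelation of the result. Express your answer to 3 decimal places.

-0.297

First differences Δy: -15, 3, 3, -6, 6, -1
Mean of differences = -1.6667
Numerator Σ(Δy_t−Δȳ)(Δy_{t+1}−Δȳ) = -88.7778
Denominator Σ(Δy_t−Δȳ)² = 299.3333
r_1(Δy) = -88.7778 / 299.3333 = -0.297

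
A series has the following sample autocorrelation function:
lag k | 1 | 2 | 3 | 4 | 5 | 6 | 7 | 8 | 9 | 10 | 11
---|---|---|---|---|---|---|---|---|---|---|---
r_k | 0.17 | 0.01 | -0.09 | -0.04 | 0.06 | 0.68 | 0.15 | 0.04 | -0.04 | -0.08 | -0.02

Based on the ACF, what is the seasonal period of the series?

The largest autocorrelation is r_6 = 0.68; the remaining lags stay at or below 0.17.
The dominant spike at lag 6 indicates a seasonal period of 6.

6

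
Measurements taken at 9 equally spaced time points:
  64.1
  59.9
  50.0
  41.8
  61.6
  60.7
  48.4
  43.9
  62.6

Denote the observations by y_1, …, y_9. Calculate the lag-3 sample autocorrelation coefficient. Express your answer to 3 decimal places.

-0.098

Mean ȳ = (64.1 + 59.9 + 50.0 + 41.8 + 61.6 + 60.7 + 48.4 + 43.9 + 62.6)/9 = 54.7778
Σ(y_t−ȳ)(y_{t+3}−ȳ) = (-120.9817) + (34.9449) + (-28.2951) + (82.7694) + (-74.2106) + (46.3249) = -59.4481
Denominator Σ(y_t−ȳ)² = 606.1956
r_3 = -59.4481 / 606.1956 = -0.098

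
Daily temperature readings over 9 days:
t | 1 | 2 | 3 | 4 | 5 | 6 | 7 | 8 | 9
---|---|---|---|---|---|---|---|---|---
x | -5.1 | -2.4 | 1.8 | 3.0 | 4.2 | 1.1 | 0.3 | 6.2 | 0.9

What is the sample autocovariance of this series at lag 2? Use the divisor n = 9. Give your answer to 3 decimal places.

Mean x̄ = (-5.1 − 2.4 + 1.8 + 3.0 + 4.2 + 1.1 + 0.3 + 6.2 + 0.9)/9 = 1.1111
Σ_{t=1}^{7}(x_t−x̄)(x_{t+2}−x̄) = -11.1947
γ_2 = -11.1947 / 9 = -1.244

-1.244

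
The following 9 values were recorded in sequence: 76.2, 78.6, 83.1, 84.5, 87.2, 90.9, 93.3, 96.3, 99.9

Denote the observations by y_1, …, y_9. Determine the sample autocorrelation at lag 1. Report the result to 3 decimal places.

0.650

Mean ȳ = (76.2 + 78.6 + 83.1 + 84.5 + 87.2 + 90.9 + 93.3 + 96.3 + 99.9)/9 = 87.7778
Numerator Σ_{t=1}^{8}(y_t−ȳ)(y_{t+1}−ȳ) = 332.2240
Denominator Σ(y_t−ȳ)² = 511.0556
r_1 = 332.2240 / 511.0556 = 0.650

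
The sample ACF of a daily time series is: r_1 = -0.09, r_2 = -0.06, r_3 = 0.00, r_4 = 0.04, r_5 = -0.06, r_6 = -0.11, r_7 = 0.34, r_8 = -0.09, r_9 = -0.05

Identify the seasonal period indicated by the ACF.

7

The largest autocorrelation is r_7 = 0.34; the remaining lags stay at or below 0.04.
The dominant spike at lag 7 indicates a seasonal period of 7.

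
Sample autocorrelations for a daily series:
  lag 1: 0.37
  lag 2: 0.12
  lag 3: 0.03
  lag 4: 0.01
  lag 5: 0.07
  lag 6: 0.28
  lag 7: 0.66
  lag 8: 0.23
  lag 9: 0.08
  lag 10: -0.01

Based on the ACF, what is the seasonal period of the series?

7

The largest autocorrelation is r_7 = 0.66; the remaining lags stay at or below 0.37. The elevated value at lag 1 (0.37), dropping to 0.12 at lag 2, reflects decaying short-term dependence rather than seasonality.
The dominant spike at lag 7 indicates a seasonal period of 7.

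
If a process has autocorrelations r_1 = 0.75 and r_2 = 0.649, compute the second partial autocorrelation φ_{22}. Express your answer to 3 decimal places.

φ_{22} = (r_2 − r_1²) / (1 − r_1²)
r_1² = (0.75)² = 0.5625
Numerator = 0.649 − 0.5625 = 0.0865; denominator = 1 − 0.5625 = 0.4375
φ_{22} = 0.0865 / 0.4375 = 0.198

0.198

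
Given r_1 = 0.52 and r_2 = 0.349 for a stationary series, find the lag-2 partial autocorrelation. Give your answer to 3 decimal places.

0.108

φ_{22} = (r_2 − r_1²) / (1 − r_1²)
r_1² = (0.52)² = 0.2704
Numerator = 0.349 − 0.2704 = 0.0786; denominator = 1 − 0.2704 = 0.7296
φ_{22} = 0.0786 / 0.7296 = 0.108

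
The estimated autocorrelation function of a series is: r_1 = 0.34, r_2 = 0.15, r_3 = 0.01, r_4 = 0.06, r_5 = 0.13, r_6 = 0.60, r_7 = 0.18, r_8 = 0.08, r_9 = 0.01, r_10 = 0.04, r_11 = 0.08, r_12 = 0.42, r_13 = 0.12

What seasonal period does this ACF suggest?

6

The largest autocorrelation is r_6 = 0.60, with a weaker echo at lag 12 (0.42); the remaining lags stay at or below 0.34. The elevated value at lag 1 (0.34), dropping to 0.15 at lag 2, reflects decaying short-term dependence rather than seasonality.
The dominant spike at lag 6 indicates a seasonal period of 6.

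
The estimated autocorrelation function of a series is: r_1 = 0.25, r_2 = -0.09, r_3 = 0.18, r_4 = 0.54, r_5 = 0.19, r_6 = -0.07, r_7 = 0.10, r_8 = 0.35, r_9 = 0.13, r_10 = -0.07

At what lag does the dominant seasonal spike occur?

4

The largest autocorrelation is r_4 = 0.54, with a weaker echo at lag 8 (0.35); the remaining lags stay at or below 0.25.
The dominant spike at lag 4 indicates a seasonal period of 4.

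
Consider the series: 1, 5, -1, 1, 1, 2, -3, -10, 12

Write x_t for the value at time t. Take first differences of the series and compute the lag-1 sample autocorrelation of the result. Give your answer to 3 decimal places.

-0.235

First differences Δx: 4, -6, 2, 0, 1, -5, -7, 22
Mean of differences = 1.3750
Numerator Σ(Δx_t−Δx̄)(Δx_{t+1}−Δx̄) = -141.2656
Denominator Σ(Δx_t−Δx̄)² = 599.8750
r_1(Δx) = -141.2656 / 599.8750 = -0.235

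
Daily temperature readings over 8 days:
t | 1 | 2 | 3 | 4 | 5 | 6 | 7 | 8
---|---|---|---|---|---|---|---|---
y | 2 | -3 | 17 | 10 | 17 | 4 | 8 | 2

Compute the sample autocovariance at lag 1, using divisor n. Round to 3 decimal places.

Mean ȳ = (2 − 3 + 17 + 10 + 17 + 4 + 8 + 2)/8 = 7.1250
Deviations: -5.1250, -10.1250, 9.8750, 2.8750, 9.8750, -3.1250, 0.8750, -5.1250
Σ_{t=1}^{7}(y_t−ȳ)(y_{t+1}−ȳ) = -29.3906
γ_1 = -29.3906 / 8 = -3.674

-3.674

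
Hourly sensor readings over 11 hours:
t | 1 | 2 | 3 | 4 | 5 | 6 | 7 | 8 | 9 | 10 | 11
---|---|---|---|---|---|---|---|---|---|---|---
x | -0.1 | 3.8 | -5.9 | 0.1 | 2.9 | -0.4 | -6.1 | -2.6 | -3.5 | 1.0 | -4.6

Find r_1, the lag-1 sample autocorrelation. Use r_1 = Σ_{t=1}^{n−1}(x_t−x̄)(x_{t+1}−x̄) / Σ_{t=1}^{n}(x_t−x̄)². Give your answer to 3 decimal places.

Mean x̄ = (-0.1 + 3.8 − 5.9 + 0.1 + 2.9 − 0.4 − 6.1 − 2.6 − 3.5 + 1.0 − 4.6)/11 = -1.4000
Numerator Σ_{t=1}^{10}(x_t−x̄)(x_{t+1}−x̄) = -21.9000
Denominator Σ(x_t−x̄)² = 114.6600
r_1 = -21.9000 / 114.6600 = -0.191

-0.191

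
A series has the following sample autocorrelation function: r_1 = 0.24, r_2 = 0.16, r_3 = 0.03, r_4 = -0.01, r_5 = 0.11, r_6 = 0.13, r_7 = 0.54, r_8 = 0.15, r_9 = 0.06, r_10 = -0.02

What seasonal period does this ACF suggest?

The largest autocorrelation is r_7 = 0.54; the remaining lags stay at or below 0.24. The elevated value at lag 1 (0.24), dropping to 0.16 at lag 2, reflects decaying short-term dependence rather than seasonality.
The dominant spike at lag 7 indicates a seasonal period of 7.

7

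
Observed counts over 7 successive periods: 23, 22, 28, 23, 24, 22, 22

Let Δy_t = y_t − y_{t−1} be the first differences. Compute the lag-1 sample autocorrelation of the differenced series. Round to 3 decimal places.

-0.644

First differences Δy: -1, 6, -5, 1, -2, 0
Mean of differences = -0.1667
Numerator Σ(Δy_t−Δȳ)(Δy_{t+1}−Δȳ) = -43.0278
Denominator Σ(Δy_t−Δȳ)² = 66.8333
r_1(Δy) = -43.0278 / 66.8333 = -0.644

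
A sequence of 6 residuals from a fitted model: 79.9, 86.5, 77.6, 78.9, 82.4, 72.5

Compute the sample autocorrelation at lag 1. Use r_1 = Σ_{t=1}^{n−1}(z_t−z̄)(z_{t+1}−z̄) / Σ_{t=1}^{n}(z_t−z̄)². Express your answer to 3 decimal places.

Mean z̄ = (79.9 + 86.5 + 77.6 + 78.9 + 82.4 + 72.5)/6 = 79.6333
Deviations from mean: 0.2667, 6.8667, -2.0333, -0.7333, 2.7667, -7.1333
Σ(z_t−z̄)(z_{t+1}−z̄) = (1.8311) + (-13.9622) + (1.4911) + (-2.0289) + (-19.7356) = -32.4044
Denominator Σ(z_t−z̄)² = 110.4333
r_1 = -32.4044 / 110.4333 = -0.293

-0.293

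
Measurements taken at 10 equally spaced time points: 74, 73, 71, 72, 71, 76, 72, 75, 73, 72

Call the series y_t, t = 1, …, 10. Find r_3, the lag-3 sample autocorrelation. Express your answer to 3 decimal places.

-0.367

Mean ȳ = (74 + 73 + 71 + 72 + 71 + 76 + 72 + 75 + 73 + 72)/10 = 72.9000
Σ(y_t−ȳ)(y_{t+3}−ȳ) = (-0.9900) + (-0.1900) + (-5.8900) + (0.8100) + (-3.9900) + (0.3100) + (0.8100) = -9.1300
Denominator Σ(y_t−ȳ)² = 24.9000
r_3 = -9.1300 / 24.9000 = -0.367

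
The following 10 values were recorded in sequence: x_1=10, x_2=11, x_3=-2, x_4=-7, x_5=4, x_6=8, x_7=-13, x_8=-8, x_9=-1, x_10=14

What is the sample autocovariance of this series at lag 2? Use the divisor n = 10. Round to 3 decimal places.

-35.232

Mean x̄ = (10 + 11 − 2 − 7 + 4 + 8 − 13 − 8 − 1 + 14)/10 = 1.6000
Σ_{t=1}^{8}(x_t−x̄)(x_{t+2}−x̄) = -352.3200
γ_2 = -352.3200 / 10 = -35.232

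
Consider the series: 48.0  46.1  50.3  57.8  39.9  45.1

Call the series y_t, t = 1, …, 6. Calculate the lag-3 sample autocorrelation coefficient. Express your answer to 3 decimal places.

Mean ȳ = (48.0 + 46.1 + 50.3 + 57.8 + 39.9 + 45.1)/6 = 47.8667
Deviations from mean: 0.1333, -1.7667, 2.4333, 9.9333, -7.9667, -2.7667
Σ(y_t−ȳ)(y_{t+3}−ȳ) = (1.3244) + (14.0744) + (-6.7322) = 8.6667
Denominator Σ(y_t−ȳ)² = 178.8533
r_3 = 8.6667 / 178.8533 = 0.048

0.048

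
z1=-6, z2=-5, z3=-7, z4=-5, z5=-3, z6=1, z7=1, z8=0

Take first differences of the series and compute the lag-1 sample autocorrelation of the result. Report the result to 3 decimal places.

First differences Δz: 1, -2, 2, 2, 4, 0, -1
Mean of differences = 0.8571
Numerator Σ(Δz_t−Δz̄)(Δz_{t+1}−Δz̄) = 0.1224
Denominator Σ(Δz_t−Δz̄)² = 24.8571
r_1(Δz) = 0.1224 / 24.8571 = 0.005

0.005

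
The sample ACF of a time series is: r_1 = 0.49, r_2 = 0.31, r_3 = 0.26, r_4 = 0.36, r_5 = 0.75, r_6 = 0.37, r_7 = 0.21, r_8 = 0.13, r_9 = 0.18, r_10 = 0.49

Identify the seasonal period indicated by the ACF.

5

The largest autocorrelation is r_5 = 0.75; the remaining lags stay at or below 0.49. The elevated value at lag 1 (0.49), dropping to 0.31 at lag 2, reflects decaying short-term dependence rather than seasonality.
The dominant spike at lag 5 indicates a seasonal period of 5.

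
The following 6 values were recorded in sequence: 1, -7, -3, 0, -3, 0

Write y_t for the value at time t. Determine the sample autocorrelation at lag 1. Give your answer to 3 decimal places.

Mean ȳ = (1 − 7 − 3 + 0 − 3 + 0)/6 = -2.0000
Σ(y_t−ȳ)(y_{t+1}−ȳ) = (-15.0000) + (5.0000) + (-2.0000) + (-2.0000) + (-2.0000) = -16.0000
Denominator Σ(y_t−ȳ)² = 44.0000
r_1 = -16.0000 / 44.0000 = -0.364

-0.364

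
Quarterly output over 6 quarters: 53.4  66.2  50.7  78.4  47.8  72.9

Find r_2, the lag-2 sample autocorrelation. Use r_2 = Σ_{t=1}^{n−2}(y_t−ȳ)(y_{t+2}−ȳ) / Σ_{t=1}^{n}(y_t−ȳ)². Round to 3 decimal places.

Mean ȳ = (53.4 + 66.2 + 50.7 + 78.4 + 47.8 + 72.9)/6 = 61.5667
Deviations from mean: -8.1667, 4.6333, -10.8667, 16.8333, -13.7667, 11.3333
Σ(y_t−ȳ)(y_{t+2}−ȳ) = (88.7444) + (77.9944) + (149.5978) + (190.7778) = 507.1144
Denominator Σ(y_t−ȳ)² = 807.5733
r_2 = 507.1144 / 807.5733 = 0.628

0.628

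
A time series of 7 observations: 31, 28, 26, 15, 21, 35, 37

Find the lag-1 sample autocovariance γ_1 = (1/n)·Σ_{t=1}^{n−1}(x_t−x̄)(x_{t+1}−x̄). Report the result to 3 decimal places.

Mean x̄ = (31 + 28 + 26 + 15 + 21 + 35 + 37)/7 = 27.5714
Deviations: 3.4286, 0.4286, -1.5714, -12.5714, -6.5714, 7.4286, 9.4286
Σ_{t=1}^{6}(x_t−x̄)(x_{t+1}−x̄) = 124.3878
γ_1 = 124.3878 / 7 = 17.770

17.770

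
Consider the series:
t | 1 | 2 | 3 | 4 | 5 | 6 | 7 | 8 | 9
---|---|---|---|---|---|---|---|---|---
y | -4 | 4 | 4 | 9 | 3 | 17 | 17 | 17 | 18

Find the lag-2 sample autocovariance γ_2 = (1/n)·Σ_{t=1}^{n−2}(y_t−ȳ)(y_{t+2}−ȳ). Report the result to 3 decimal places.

20.043

Mean ȳ = (-4 + 4 + 4 + 9 + 3 + 17 + 17 + 17 + 18)/9 = 9.4444
Σ_{t=1}^{7}(y_t−ȳ)(y_{t+2}−ȳ) = 180.3827
γ_2 = 180.3827 / 9 = 20.043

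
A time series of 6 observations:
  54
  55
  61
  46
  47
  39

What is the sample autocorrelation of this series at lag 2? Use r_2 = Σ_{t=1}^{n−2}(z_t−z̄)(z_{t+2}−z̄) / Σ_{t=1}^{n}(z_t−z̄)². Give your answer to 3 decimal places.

0.106

Mean z̄ = (54 + 55 + 61 + 46 + 47 + 39)/6 = 50.3333
Deviations from mean: 3.6667, 4.6667, 10.6667, -4.3333, -3.3333, -11.3333
Numerator Σ_{t=1}^{4}(z_t−z̄)(z_{t+2}−z̄) = 32.4444
Denominator Σ(z_t−z̄)² = 307.3333
r_2 = 32.4444 / 307.3333 = 0.106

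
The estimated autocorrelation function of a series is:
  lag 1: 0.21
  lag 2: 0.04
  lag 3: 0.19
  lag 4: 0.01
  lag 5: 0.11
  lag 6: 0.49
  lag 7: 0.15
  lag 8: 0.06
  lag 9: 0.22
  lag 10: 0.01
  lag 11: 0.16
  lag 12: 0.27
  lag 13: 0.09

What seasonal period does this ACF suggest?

The largest autocorrelation is r_6 = 0.49, with a weaker echo at lag 12 (0.27); the remaining lags stay at or below 0.22. The elevated value at lag 1 (0.21), dropping to 0.04 at lag 2, reflects decaying short-term dependence rather than seasonality.
The dominant spike at lag 6 indicates a seasonal period of 6.

6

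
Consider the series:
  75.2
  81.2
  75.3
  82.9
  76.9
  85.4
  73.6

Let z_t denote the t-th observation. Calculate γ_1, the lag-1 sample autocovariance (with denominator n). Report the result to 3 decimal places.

-12.122

Mean z̄ = (75.2 + 81.2 + 75.3 + 82.9 + 76.9 + 85.4 + 73.6)/7 = 78.6429
Σ_{t=1}^{6}(z_t−z̄)(z_{t+1}−z̄) = -84.8547
γ_1 = -84.8547 / 7 = -12.122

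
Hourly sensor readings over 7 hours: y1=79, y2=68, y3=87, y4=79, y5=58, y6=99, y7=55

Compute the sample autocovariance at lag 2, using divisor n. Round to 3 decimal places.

36.000

Mean ȳ = (79 + 68 + 87 + 79 + 58 + 99 + 55)/7 = 75.0000
Σ_{t=1}^{5}(y_t−ȳ)(y_{t+2}−ȳ) = 252.0000
γ_2 = 252.0000 / 7 = 36.000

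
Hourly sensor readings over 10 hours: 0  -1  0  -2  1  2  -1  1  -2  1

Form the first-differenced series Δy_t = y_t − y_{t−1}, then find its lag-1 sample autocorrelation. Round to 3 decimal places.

First differences Δy: -1, 1, -2, 3, 1, -3, 2, -3, 3
Mean of differences = 0.1111
Numerator Σ(Δy_t−Δȳ)(Δy_{t+1}−Δȳ) = -29.9012
Denominator Σ(Δy_t−Δȳ)² = 46.8889
r_1(Δy) = -29.9012 / 46.8889 = -0.638

-0.638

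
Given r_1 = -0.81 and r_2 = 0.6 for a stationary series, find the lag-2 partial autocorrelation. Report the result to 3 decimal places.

φ_{22} = (r_2 − r_1²) / (1 − r_1²)
r_1² = (-0.81)² = 0.6561
Numerator = 0.6 − 0.6561 = -0.0561; denominator = 1 − 0.6561 = 0.3439
φ_{22} = -0.0561 / 0.3439 = -0.163

-0.163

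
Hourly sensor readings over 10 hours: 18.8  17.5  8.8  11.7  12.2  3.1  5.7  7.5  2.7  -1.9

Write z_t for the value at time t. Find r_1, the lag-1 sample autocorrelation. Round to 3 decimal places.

Mean z̄ = (18.8 + 17.5 + 8.8 + 11.7 + 12.2 + 3.1 + 5.7 + 7.5 + 2.7 − 1.9)/10 = 8.6100
Numerator Σ_{t=1}^{9}(z_t−z̄)(z_{t+1}−z̄) = 172.1159
Denominator Σ(z_t−z̄)² = 390.7890
r_1 = 172.1159 / 390.7890 = 0.440

0.440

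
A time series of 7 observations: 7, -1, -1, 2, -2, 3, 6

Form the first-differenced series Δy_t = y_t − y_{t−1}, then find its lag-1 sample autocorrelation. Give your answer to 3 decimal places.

-0.133

First differences Δy: -8, 0, 3, -4, 5, 3
Mean of differences = -0.1667
Numerator Σ(Δy_t−Δȳ)(Δy_{t+1}−Δȳ) = -16.3611
Denominator Σ(Δy_t−Δȳ)² = 122.8333
r_1(Δy) = -16.3611 / 122.8333 = -0.133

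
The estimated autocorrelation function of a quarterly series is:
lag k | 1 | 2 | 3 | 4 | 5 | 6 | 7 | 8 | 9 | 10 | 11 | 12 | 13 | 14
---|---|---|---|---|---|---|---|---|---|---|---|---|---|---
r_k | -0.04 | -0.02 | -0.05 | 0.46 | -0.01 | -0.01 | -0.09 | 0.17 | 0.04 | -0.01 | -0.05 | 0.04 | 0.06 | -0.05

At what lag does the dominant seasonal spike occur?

4

The largest autocorrelation is r_4 = 0.46, with a weaker echo at lag 8 (0.17); the remaining lags stay at or below 0.06.
The dominant spike at lag 4 indicates a seasonal period of 4.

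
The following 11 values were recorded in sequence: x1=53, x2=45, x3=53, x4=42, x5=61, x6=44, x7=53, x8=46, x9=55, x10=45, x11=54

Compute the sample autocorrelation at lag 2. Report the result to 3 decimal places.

Mean x̄ = (53 + 45 + 53 + 42 + 61 + 44 + 53 + 46 + 55 + 45 + 54)/11 = 50.0909
Numerator Σ_{t=1}^{9}(x_t−x̄)(x_{t+2}−x̄) = 241.6198
Denominator Σ(x_t−x̄)² = 354.9091
r_2 = 241.6198 / 354.9091 = 0.681

0.681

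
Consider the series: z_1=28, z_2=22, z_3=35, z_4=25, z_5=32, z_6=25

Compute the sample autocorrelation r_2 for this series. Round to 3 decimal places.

0.468

Mean z̄ = (28 + 22 + 35 + 25 + 32 + 25)/6 = 27.8333
Deviations from mean: 0.1667, -5.8333, 7.1667, -2.8333, 4.1667, -2.8333
Σ(z_t−z̄)(z_{t+2}−z̄) = (1.1944) + (16.5278) + (29.8611) + (8.0278) = 55.6111
Denominator Σ(z_t−z̄)² = 118.8333
r_2 = 55.6111 / 118.8333 = 0.468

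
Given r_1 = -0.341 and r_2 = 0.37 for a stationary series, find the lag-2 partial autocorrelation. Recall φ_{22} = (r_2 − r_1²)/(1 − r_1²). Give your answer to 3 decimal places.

φ_{22} = (r_2 − r_1²) / (1 − r_1²)
r_1² = (-0.341)² = 0.116281
Numerator = 0.37 − 0.1163 = 0.2537; denominator = 1 − 0.1163 = 0.8837
φ_{22} = 0.2537 / 0.8837 = 0.287

0.287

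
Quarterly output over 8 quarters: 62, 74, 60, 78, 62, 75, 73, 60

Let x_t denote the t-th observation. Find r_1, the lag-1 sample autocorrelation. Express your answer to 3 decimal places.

Mean x̄ = (62 + 74 + 60 + 78 + 62 + 75 + 73 + 60)/8 = 68.0000
Σ(x_t−x̄)(x_{t+1}−x̄) = (-36.0000) + (-48.0000) + (-80.0000) + (-60.0000) + (-42.0000) + (35.0000) + (-40.0000) = -271.0000
Denominator Σ(x_t−x̄)² = 410.0000
r_1 = -271.0000 / 410.0000 = -0.661

-0.661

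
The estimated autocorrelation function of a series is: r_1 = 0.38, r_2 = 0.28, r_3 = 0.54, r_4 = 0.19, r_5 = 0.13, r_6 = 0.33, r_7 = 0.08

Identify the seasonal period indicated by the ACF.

3

The largest autocorrelation is r_3 = 0.54; the remaining lags stay at or below 0.38. The elevated value at lag 1 (0.38), dropping to 0.28 at lag 2, reflects decaying short-term dependence rather than seasonality.
The dominant spike at lag 3 indicates a seasonal period of 3.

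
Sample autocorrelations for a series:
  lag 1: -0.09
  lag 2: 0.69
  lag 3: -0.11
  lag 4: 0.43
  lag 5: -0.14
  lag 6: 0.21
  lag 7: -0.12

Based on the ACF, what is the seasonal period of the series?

The largest autocorrelation is r_2 = 0.69, with weaker echoes at lags 4 (0.43) and 6 (0.21); the remaining lags stay at or below -0.09.
The dominant spike at lag 2 indicates a seasonal period of 2.

2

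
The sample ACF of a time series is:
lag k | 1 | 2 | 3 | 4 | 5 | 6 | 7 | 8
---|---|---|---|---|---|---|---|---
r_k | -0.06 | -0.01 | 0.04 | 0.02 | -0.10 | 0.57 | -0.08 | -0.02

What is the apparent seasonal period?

6

The largest autocorrelation is r_6 = 0.57; the remaining lags stay at or below 0.04.
The dominant spike at lag 6 indicates a seasonal period of 6.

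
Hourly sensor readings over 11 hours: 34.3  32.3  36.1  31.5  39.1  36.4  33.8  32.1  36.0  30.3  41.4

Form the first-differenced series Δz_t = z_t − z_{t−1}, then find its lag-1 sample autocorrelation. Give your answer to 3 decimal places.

-0.572

First differences Δz: -2.0, 3.8, -4.6, 7.6, -2.7, -2.6, -1.7, 3.9, -5.7, 11.1
Mean of differences = 0.7100
Numerator Σ(Δz_t−Δz̄)(Δz_{t+1}−Δz̄) = -160.3341
Denominator Σ(Δz_t−Δz̄)² = 280.1690
r_1(Δz) = -160.3341 / 280.1690 = -0.572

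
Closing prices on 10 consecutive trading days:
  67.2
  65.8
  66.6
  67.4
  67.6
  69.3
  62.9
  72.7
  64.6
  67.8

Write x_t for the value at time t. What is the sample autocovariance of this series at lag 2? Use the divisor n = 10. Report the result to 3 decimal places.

Mean x̄ = (67.2 + 65.8 + 66.6 + 67.4 + 67.6 + 69.3 + 62.9 + 72.7 + 64.6 + 67.8)/10 = 67.1900
Σ_{t=1}^{8}(x_t−x̄)(x_{t+2}−x̄) = 24.2428
γ_2 = 24.2428 / 10 = 2.424

2.424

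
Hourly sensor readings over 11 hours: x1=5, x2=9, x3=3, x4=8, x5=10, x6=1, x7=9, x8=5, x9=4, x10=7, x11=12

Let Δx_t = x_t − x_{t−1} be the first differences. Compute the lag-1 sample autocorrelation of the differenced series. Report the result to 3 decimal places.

First differences Δx: 4, -6, 5, 2, -9, 8, -4, -1, 3, 5
Mean of differences = 0.7000
Numerator Σ(Δx_t−Δx̄)(Δx_{t+1}−Δx̄) = -149.0900
Denominator Σ(Δx_t−Δx̄)² = 272.1000
r_1(Δx) = -149.0900 / 272.1000 = -0.548

-0.548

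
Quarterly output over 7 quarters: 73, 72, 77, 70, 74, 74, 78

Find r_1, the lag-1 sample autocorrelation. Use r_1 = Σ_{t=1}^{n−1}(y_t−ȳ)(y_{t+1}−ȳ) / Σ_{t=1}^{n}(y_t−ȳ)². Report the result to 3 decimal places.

-0.348

Mean ȳ = (73 + 72 + 77 + 70 + 74 + 74 + 78)/7 = 74.0000
Numerator Σ_{t=1}^{6}(y_t−ȳ)(y_{t+1}−ȳ) = -16.0000
Denominator Σ(y_t−ȳ)² = 46.0000
r_1 = -16.0000 / 46.0000 = -0.348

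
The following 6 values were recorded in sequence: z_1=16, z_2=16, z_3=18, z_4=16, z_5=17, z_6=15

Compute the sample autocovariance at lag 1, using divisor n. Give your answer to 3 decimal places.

Mean z̄ = (16 + 16 + 18 + 16 + 17 + 15)/6 = 16.3333
Deviations: -0.3333, -0.3333, 1.6667, -0.3333, 0.6667, -1.3333
Σ_{t=1}^{5}(z_t−z̄)(z_{t+1}−z̄) = -2.1111
γ_1 = -2.1111 / 6 = -0.352

-0.352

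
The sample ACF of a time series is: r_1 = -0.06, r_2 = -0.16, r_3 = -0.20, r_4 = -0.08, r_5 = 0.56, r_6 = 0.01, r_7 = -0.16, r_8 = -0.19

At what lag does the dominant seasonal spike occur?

The largest autocorrelation is r_5 = 0.56; the remaining lags stay at or below 0.01.
The dominant spike at lag 5 indicates a seasonal period of 5.

5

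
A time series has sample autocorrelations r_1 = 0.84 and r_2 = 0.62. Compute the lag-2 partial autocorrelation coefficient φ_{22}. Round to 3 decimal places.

φ_{22} = (r_2 − r_1²) / (1 − r_1²)
r_1² = (0.84)² = 0.7056
Numerator = 0.62 − 0.7056 = -0.0856; denominator = 1 − 0.7056 = 0.2944
φ_{22} = -0.0856 / 0.2944 = -0.291

-0.291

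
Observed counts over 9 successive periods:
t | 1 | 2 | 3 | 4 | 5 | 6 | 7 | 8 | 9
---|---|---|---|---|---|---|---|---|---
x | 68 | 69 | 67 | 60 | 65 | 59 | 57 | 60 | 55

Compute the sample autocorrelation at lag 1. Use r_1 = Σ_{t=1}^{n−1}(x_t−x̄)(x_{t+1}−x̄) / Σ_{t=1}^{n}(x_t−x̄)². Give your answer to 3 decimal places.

Mean x̄ = (68 + 69 + 67 + 60 + 65 + 59 + 57 + 60 + 55)/9 = 62.2222
Numerator Σ_{t=1}^{8}(x_t−x̄)(x_{t+1}−x̄) = 90.2840
Denominator Σ(x_t−x̄)² = 209.5556
r_1 = 90.2840 / 209.5556 = 0.431

0.431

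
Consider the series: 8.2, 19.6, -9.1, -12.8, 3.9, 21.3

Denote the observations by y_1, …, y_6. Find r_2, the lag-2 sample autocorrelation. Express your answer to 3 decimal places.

Mean ȳ = (8.2 + 19.6 − 9.1 − 12.8 + 3.9 + 21.3)/6 = 5.1833
Numerator Σ_{t=1}^{4}(y_t−ȳ)(y_{t+2}−ȳ) = -573.8489
Denominator Σ(y_t−ȳ)² = 1005.7483
r_2 = -573.8489 / 1005.7483 = -0.571

-0.571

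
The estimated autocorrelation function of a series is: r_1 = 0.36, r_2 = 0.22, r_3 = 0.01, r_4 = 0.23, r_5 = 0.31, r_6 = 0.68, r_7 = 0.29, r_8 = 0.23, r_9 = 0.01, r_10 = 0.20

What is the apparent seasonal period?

6

The largest autocorrelation is r_6 = 0.68; the remaining lags stay at or below 0.36. The elevated value at lag 1 (0.36), dropping to 0.22 at lag 2, reflects decaying short-term dependence rather than seasonality.
The dominant spike at lag 6 indicates a seasonal period of 6.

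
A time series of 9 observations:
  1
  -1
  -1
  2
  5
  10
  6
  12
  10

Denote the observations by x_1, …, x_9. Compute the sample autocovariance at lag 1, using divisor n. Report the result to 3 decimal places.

Mean x̄ = (1 − 1 − 1 + 2 + 5 + 10 + 6 + 12 + 10)/9 = 4.8889
Σ_{t=1}^{8}(x_t−x̄)(x_{t+1}−x̄) = 124.7654
γ_1 = 124.7654 / 9 = 13.863

13.863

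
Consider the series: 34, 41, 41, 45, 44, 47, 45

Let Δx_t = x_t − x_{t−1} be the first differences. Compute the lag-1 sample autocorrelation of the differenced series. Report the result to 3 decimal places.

First differences Δx: 7, 0, 4, -1, 3, -2
Mean of differences = 1.8333
Numerator Σ(Δx_t−Δx̄)(Δx_{t+1}−Δx̄) = -27.3611
Denominator Σ(Δx_t−Δx̄)² = 58.8333
r_1(Δx) = -27.3611 / 58.8333 = -0.465

-0.465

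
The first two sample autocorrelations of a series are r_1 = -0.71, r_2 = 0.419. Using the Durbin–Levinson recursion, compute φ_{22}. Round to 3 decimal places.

φ_{22} = (r_2 − r_1²) / (1 − r_1²)
r_1² = (-0.71)² = 0.5041
Numerator = 0.419 − 0.5041 = -0.0851; denominator = 1 − 0.5041 = 0.4959
φ_{22} = -0.0851 / 0.4959 = -0.172

-0.172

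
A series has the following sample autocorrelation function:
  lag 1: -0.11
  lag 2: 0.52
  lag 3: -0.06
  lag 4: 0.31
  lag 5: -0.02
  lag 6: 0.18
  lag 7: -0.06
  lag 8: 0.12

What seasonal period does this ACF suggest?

2

The largest autocorrelation is r_2 = 0.52, with weaker echoes at lags 4 (0.31) and 6 (0.18); the remaining lags stay at or below 0.12.
The dominant spike at lag 2 indicates a seasonal period of 2.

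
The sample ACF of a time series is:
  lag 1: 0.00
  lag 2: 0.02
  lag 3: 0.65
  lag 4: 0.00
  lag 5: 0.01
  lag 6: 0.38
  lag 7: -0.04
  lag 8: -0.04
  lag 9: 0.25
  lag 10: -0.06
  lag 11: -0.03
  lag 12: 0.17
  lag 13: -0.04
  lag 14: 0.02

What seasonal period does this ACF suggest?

The largest autocorrelation is r_3 = 0.65, with weaker echoes at lags 6 (0.38), 9 (0.25) and 12 (0.17); the remaining lags stay at or below 0.02.
The dominant spike at lag 3 indicates a seasonal period of 3.

3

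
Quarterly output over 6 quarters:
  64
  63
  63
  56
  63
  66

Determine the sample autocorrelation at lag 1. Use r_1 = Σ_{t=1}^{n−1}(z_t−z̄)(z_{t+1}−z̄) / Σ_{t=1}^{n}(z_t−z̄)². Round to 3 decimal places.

Mean z̄ = (64 + 63 + 63 + 56 + 63 + 66)/6 = 62.5000
Σ(z_t−z̄)(z_{t+1}−z̄) = (0.7500) + (0.2500) + (-3.2500) + (-3.2500) + (1.7500) = -3.7500
Denominator Σ(z_t−z̄)² = 57.5000
r_1 = -3.7500 / 57.5000 = -0.065

-0.065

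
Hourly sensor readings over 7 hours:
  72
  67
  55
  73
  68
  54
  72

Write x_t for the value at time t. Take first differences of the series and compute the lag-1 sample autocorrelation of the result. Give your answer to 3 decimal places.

-0.412

First differences Δx: -5, -12, 18, -5, -14, 18
Mean of differences = 0.0000
Numerator Σ(Δx_t−Δx̄)(Δx_{t+1}−Δx̄) = -428.0000
Denominator Σ(Δx_t−Δx̄)² = 1038.0000
r_1(Δx) = -428.0000 / 1038.0000 = -0.412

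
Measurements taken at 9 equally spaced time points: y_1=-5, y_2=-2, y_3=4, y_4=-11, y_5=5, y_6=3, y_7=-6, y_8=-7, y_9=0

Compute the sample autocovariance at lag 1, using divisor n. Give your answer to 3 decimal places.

-10.224

Mean ȳ = (-5 − 2 + 4 − 11 + 5 + 3 − 6 − 7 + 0)/9 = -2.1111
Σ_{t=1}^{8}(y_t−ȳ)(y_{t+1}−ȳ) = -92.0123
γ_1 = -92.0123 / 9 = -10.224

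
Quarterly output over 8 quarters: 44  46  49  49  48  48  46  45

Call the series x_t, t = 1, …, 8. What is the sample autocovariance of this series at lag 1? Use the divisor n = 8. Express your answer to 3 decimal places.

1.186

Mean x̄ = (44 + 46 + 49 + 49 + 48 + 48 + 46 + 45)/8 = 46.8750
Deviations: -2.8750, -0.8750, 2.1250, 2.1250, 1.1250, 1.1250, -0.8750, -1.8750
Σ_{t=1}^{7}(x_t−x̄)(x_{t+1}−x̄) = 9.4844
γ_1 = 9.4844 / 8 = 1.186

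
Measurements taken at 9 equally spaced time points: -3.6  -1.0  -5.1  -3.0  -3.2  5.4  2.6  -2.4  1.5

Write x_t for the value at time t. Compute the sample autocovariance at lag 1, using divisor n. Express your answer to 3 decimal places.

Mean x̄ = (-3.6 − 1.0 − 5.1 − 3.0 − 3.2 + 5.4 + 2.6 − 2.4 + 1.5)/9 = -0.9778
Σ_{t=1}^{8}(x_t−x̄)(x_{t+1}−x̄) = 13.0128
γ_1 = 13.0128 / 9 = 1.446

1.446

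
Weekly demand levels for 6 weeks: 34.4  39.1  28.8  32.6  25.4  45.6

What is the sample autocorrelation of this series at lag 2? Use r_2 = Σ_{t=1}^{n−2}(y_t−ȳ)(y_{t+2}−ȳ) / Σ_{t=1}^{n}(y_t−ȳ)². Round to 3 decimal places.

0.080

Mean ȳ = (34.4 + 39.1 + 28.8 + 32.6 + 25.4 + 45.6)/6 = 34.3167
Deviations from mean: 0.0833, 4.7833, -5.5167, -1.7167, -8.9167, 11.2833
Σ(y_t−ȳ)(y_{t+2}−ȳ) = (-0.4597) + (-8.2114) + (49.1903) + (-19.3697) = 21.1494
Denominator Σ(y_t−ȳ)² = 263.0883
r_2 = 21.1494 / 263.0883 = 0.080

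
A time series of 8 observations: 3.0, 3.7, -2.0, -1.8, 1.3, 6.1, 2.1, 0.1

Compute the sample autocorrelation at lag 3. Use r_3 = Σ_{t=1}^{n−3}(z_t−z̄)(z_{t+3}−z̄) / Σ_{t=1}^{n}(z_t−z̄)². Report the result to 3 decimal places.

Mean z̄ = (3.0 + 3.7 − 2.0 − 1.8 + 1.3 + 6.1 + 2.1 + 0.1)/8 = 1.5625
Deviations from mean: 1.4375, 2.1375, -3.5625, -3.3625, -0.2625, 4.5375, 0.5375, -1.4625
Numerator Σ_{t=1}^{5}(z_t−z̄)(z_{t+3}−z̄) = -22.9830
Denominator Σ(z_t−z̄)² = 53.7188
r_3 = -22.9830 / 53.7188 = -0.428

-0.428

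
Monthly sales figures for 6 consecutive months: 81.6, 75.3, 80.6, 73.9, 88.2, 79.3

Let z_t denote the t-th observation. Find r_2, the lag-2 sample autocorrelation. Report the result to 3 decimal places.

Mean z̄ = (81.6 + 75.3 + 80.6 + 73.9 + 88.2 + 79.3)/6 = 79.8167
Deviations from mean: 1.7833, -4.5167, 0.7833, -5.9167, 8.3833, -0.5167
Numerator Σ_{t=1}^{4}(z_t−z̄)(z_{t+2}−z̄) = 37.7444
Denominator Σ(z_t−z̄)² = 129.7483
r_2 = 37.7444 / 129.7483 = 0.291

0.291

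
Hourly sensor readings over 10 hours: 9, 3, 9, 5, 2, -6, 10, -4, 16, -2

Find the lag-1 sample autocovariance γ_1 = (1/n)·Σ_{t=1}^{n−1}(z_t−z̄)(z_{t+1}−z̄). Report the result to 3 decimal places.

-26.364

Mean z̄ = (9 + 3 + 9 + 5 + 2 − 6 + 10 − 4 + 16 − 2)/10 = 4.2000
Σ_{t=1}^{9}(z_t−z̄)(z_{t+1}−z̄) = -263.6400
γ_1 = -263.6400 / 10 = -26.364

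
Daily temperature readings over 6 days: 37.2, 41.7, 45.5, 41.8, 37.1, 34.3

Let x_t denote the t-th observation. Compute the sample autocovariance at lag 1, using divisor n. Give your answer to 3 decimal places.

Mean x̄ = (37.2 + 41.7 + 45.5 + 41.8 + 37.1 + 34.3)/6 = 39.6000
Deviations: -2.4000, 2.1000, 5.9000, 2.2000, -2.5000, -5.3000
Σ_{t=1}^{5}(x_t−x̄)(x_{t+1}−x̄) = 28.0800
γ_1 = 28.0800 / 6 = 4.680

4.680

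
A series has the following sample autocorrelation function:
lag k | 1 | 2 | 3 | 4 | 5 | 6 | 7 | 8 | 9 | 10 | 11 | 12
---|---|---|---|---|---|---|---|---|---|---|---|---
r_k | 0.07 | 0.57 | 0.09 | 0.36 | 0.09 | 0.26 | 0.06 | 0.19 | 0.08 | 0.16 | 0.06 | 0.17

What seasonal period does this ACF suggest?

2

The largest autocorrelation is r_2 = 0.57, with weaker echoes at lags 4 (0.36), 6 (0.26), 8 (0.19), 10 (0.16) and 12 (0.17); the remaining lags stay at or below 0.09.
The dominant spike at lag 2 indicates a seasonal period of 2.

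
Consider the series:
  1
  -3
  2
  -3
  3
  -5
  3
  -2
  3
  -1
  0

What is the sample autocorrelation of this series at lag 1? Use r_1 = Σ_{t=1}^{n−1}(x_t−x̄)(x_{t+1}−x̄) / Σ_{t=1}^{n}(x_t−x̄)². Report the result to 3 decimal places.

Mean x̄ = (1 − 3 + 2 − 3 + 3 − 5 + 3 − 2 + 3 − 1 + 0)/11 = -0.1818
Numerator Σ_{t=1}^{10}(x_t−x̄)(x_{t+1}−x̄) = -69.5785
Denominator Σ(x_t−x̄)² = 79.6364
r_1 = -69.5785 / 79.6364 = -0.874

-0.874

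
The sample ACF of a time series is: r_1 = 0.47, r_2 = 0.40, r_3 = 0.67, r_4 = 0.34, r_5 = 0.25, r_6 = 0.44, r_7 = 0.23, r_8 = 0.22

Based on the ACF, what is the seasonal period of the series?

3

The largest autocorrelation is r_3 = 0.67; the remaining lags stay at or below 0.47. The elevated value at lag 1 (0.47), dropping to 0.40 at lag 2, reflects decaying short-term dependence rather than seasonality.
The dominant spike at lag 3 indicates a seasonal period of 3.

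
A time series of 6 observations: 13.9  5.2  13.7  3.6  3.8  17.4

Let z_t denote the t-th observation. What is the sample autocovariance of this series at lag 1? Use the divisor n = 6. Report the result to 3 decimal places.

-12.000

Mean z̄ = (13.9 + 5.2 + 13.7 + 3.6 + 3.8 + 17.4)/6 = 9.6000
Deviations: 4.3000, -4.4000, 4.1000, -6.0000, -5.8000, 7.8000
Σ_{t=1}^{5}(z_t−z̄)(z_{t+1}−z̄) = -72.0000
γ_1 = -72.0000 / 6 = -12.000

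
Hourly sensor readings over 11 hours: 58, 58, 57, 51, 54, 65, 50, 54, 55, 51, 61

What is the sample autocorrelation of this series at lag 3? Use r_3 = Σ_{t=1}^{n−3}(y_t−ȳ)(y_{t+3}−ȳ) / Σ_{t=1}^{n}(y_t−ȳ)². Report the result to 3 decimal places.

Mean ȳ = (58 + 58 + 57 + 51 + 54 + 65 + 50 + 54 + 55 + 51 + 61)/11 = 55.8182
Numerator Σ_{t=1}^{8}(y_t−ȳ)(y_{t+3}−ȳ) = 38.8099
Denominator Σ(y_t−ȳ)² = 209.6364
r_3 = 38.8099 / 209.6364 = 0.185

0.185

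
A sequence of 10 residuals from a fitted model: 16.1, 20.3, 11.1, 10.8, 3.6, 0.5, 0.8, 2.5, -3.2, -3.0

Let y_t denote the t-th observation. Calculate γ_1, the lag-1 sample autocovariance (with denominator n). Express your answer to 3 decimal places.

40.524

Mean ȳ = (16.1 + 20.3 + 11.1 + 10.8 + 3.6 + 0.5 + 0.8 + 2.5 − 3.2 − 3.0)/10 = 5.9500
Σ_{t=1}^{9}(y_t−ȳ)(y_{t+1}−ȳ) = 405.2375
γ_1 = 405.2375 / 10 = 40.524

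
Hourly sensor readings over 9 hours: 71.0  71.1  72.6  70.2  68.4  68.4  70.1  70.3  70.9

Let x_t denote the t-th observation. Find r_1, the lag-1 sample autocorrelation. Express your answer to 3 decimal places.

Mean x̄ = (71.0 + 71.1 + 72.6 + 70.2 + 68.4 + 68.4 + 70.1 + 70.3 + 70.9)/9 = 70.3333
Numerator Σ_{t=1}^{8}(x_t−x̄)(x_{t+1}−x̄) = 6.3822
Denominator Σ(x_t−x̄)² = 14.0400
r_1 = 6.3822 / 14.0400 = 0.455

0.455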